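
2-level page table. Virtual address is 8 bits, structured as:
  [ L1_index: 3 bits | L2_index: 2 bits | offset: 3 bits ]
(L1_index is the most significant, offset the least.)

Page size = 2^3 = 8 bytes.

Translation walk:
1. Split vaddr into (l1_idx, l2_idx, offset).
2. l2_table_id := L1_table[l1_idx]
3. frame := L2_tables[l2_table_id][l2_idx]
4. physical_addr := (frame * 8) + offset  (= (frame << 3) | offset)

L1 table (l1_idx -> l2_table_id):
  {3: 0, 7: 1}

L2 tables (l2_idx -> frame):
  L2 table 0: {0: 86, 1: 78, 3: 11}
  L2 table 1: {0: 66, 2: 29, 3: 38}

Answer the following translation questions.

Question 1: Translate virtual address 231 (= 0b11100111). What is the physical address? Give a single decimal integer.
vaddr = 231 = 0b11100111
Split: l1_idx=7, l2_idx=0, offset=7
L1[7] = 1
L2[1][0] = 66
paddr = 66 * 8 + 7 = 535

Answer: 535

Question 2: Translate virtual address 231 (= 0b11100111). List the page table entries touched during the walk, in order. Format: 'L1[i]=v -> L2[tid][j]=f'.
Answer: L1[7]=1 -> L2[1][0]=66

Derivation:
vaddr = 231 = 0b11100111
Split: l1_idx=7, l2_idx=0, offset=7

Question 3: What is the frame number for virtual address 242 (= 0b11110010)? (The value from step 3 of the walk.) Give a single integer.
Answer: 29

Derivation:
vaddr = 242: l1_idx=7, l2_idx=2
L1[7] = 1; L2[1][2] = 29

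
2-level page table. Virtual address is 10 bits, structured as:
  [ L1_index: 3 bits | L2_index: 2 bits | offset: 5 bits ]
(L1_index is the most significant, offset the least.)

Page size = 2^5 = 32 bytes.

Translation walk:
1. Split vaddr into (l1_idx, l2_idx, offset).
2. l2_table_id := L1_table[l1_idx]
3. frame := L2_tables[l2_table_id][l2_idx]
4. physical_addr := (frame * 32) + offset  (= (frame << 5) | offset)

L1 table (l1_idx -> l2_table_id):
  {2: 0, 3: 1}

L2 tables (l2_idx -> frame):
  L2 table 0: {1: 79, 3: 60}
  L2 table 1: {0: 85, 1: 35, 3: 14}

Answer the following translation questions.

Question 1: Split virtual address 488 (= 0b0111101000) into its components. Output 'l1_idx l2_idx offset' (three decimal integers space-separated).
vaddr = 488 = 0b0111101000
  top 3 bits -> l1_idx = 3
  next 2 bits -> l2_idx = 3
  bottom 5 bits -> offset = 8

Answer: 3 3 8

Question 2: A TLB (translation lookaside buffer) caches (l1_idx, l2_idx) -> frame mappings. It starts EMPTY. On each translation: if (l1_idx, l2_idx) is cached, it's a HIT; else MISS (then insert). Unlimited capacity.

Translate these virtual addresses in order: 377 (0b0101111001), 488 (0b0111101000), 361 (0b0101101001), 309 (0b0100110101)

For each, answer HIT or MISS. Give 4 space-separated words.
Answer: MISS MISS HIT MISS

Derivation:
vaddr=377: (2,3) not in TLB -> MISS, insert
vaddr=488: (3,3) not in TLB -> MISS, insert
vaddr=361: (2,3) in TLB -> HIT
vaddr=309: (2,1) not in TLB -> MISS, insert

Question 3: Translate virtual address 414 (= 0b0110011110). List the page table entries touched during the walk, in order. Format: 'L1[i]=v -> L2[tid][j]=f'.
vaddr = 414 = 0b0110011110
Split: l1_idx=3, l2_idx=0, offset=30

Answer: L1[3]=1 -> L2[1][0]=85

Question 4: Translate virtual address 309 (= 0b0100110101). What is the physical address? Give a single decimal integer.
vaddr = 309 = 0b0100110101
Split: l1_idx=2, l2_idx=1, offset=21
L1[2] = 0
L2[0][1] = 79
paddr = 79 * 32 + 21 = 2549

Answer: 2549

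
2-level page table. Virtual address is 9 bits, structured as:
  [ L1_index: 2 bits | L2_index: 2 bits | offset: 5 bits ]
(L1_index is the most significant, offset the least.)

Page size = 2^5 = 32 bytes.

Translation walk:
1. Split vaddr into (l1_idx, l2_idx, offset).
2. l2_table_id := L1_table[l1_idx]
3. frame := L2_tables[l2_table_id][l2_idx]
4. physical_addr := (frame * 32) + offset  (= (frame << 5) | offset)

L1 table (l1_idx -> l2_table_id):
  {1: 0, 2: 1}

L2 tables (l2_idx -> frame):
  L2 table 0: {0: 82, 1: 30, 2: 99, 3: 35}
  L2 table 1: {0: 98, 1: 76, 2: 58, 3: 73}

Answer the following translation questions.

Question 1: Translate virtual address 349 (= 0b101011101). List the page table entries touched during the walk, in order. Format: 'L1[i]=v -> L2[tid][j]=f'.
vaddr = 349 = 0b101011101
Split: l1_idx=2, l2_idx=2, offset=29

Answer: L1[2]=1 -> L2[1][2]=58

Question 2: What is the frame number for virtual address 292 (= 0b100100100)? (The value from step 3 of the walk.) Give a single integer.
vaddr = 292: l1_idx=2, l2_idx=1
L1[2] = 1; L2[1][1] = 76

Answer: 76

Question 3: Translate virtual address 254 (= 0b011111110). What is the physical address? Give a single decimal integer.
Answer: 1150

Derivation:
vaddr = 254 = 0b011111110
Split: l1_idx=1, l2_idx=3, offset=30
L1[1] = 0
L2[0][3] = 35
paddr = 35 * 32 + 30 = 1150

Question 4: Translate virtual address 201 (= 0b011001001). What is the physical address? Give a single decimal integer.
Answer: 3177

Derivation:
vaddr = 201 = 0b011001001
Split: l1_idx=1, l2_idx=2, offset=9
L1[1] = 0
L2[0][2] = 99
paddr = 99 * 32 + 9 = 3177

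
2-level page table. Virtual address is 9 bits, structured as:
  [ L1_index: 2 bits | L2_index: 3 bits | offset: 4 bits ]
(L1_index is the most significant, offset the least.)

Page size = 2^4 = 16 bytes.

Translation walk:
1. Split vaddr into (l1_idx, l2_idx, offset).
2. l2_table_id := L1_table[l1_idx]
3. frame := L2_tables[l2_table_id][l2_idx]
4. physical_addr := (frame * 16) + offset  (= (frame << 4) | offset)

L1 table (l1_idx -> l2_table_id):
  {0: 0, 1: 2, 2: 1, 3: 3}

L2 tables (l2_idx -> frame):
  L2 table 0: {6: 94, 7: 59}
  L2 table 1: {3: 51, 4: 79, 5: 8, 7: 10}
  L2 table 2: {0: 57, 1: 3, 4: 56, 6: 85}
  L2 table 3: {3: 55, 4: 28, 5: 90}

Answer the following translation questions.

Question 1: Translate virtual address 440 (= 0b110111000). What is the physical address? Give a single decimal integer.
vaddr = 440 = 0b110111000
Split: l1_idx=3, l2_idx=3, offset=8
L1[3] = 3
L2[3][3] = 55
paddr = 55 * 16 + 8 = 888

Answer: 888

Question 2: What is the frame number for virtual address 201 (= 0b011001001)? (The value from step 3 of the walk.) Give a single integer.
vaddr = 201: l1_idx=1, l2_idx=4
L1[1] = 2; L2[2][4] = 56

Answer: 56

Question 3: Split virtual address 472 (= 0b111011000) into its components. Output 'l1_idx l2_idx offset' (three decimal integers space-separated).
vaddr = 472 = 0b111011000
  top 2 bits -> l1_idx = 3
  next 3 bits -> l2_idx = 5
  bottom 4 bits -> offset = 8

Answer: 3 5 8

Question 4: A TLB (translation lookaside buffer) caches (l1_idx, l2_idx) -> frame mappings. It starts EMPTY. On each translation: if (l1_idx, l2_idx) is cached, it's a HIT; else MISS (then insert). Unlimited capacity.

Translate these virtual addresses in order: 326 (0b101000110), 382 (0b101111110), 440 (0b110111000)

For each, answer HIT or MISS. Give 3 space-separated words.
vaddr=326: (2,4) not in TLB -> MISS, insert
vaddr=382: (2,7) not in TLB -> MISS, insert
vaddr=440: (3,3) not in TLB -> MISS, insert

Answer: MISS MISS MISS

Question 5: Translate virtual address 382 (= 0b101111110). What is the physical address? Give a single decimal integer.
vaddr = 382 = 0b101111110
Split: l1_idx=2, l2_idx=7, offset=14
L1[2] = 1
L2[1][7] = 10
paddr = 10 * 16 + 14 = 174

Answer: 174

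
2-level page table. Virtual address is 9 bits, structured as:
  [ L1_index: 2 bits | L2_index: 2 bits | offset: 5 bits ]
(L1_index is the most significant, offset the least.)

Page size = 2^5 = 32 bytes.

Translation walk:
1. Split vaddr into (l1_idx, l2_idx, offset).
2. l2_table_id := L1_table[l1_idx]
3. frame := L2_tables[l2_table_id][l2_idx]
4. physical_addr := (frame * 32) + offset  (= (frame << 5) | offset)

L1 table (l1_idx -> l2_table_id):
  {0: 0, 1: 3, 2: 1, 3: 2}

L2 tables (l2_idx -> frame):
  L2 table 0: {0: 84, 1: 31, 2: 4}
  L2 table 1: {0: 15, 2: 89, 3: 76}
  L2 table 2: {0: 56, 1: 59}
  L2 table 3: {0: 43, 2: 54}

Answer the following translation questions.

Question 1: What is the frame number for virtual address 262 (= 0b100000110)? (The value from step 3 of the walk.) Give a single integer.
Answer: 15

Derivation:
vaddr = 262: l1_idx=2, l2_idx=0
L1[2] = 1; L2[1][0] = 15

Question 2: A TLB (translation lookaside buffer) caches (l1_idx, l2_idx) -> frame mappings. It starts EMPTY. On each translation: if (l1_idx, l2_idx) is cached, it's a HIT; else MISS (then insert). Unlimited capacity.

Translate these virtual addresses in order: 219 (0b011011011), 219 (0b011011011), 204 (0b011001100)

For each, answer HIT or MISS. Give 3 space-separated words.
vaddr=219: (1,2) not in TLB -> MISS, insert
vaddr=219: (1,2) in TLB -> HIT
vaddr=204: (1,2) in TLB -> HIT

Answer: MISS HIT HIT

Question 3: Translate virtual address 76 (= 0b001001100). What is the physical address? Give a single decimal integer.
vaddr = 76 = 0b001001100
Split: l1_idx=0, l2_idx=2, offset=12
L1[0] = 0
L2[0][2] = 4
paddr = 4 * 32 + 12 = 140

Answer: 140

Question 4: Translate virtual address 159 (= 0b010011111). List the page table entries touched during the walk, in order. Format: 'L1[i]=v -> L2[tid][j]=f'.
Answer: L1[1]=3 -> L2[3][0]=43

Derivation:
vaddr = 159 = 0b010011111
Split: l1_idx=1, l2_idx=0, offset=31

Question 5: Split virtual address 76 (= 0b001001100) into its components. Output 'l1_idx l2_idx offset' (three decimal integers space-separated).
vaddr = 76 = 0b001001100
  top 2 bits -> l1_idx = 0
  next 2 bits -> l2_idx = 2
  bottom 5 bits -> offset = 12

Answer: 0 2 12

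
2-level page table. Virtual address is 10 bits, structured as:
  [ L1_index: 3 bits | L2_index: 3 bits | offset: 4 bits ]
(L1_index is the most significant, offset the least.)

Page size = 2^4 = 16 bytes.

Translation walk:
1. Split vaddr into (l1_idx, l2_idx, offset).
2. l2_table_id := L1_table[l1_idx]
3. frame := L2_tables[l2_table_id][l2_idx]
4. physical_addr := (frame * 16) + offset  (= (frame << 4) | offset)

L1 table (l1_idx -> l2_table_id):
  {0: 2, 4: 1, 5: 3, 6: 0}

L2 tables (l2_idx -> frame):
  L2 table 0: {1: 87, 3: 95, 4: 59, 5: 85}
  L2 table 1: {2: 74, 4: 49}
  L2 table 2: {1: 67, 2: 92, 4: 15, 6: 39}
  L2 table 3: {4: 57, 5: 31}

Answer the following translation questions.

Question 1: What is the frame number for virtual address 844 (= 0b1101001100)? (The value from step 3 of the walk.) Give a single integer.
vaddr = 844: l1_idx=6, l2_idx=4
L1[6] = 0; L2[0][4] = 59

Answer: 59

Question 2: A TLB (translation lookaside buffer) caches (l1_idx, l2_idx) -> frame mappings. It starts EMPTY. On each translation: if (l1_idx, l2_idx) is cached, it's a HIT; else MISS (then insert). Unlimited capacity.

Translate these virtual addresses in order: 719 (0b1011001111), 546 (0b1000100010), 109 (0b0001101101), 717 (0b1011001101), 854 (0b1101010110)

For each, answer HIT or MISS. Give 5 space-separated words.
Answer: MISS MISS MISS HIT MISS

Derivation:
vaddr=719: (5,4) not in TLB -> MISS, insert
vaddr=546: (4,2) not in TLB -> MISS, insert
vaddr=109: (0,6) not in TLB -> MISS, insert
vaddr=717: (5,4) in TLB -> HIT
vaddr=854: (6,5) not in TLB -> MISS, insert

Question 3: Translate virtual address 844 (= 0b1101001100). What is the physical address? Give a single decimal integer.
vaddr = 844 = 0b1101001100
Split: l1_idx=6, l2_idx=4, offset=12
L1[6] = 0
L2[0][4] = 59
paddr = 59 * 16 + 12 = 956

Answer: 956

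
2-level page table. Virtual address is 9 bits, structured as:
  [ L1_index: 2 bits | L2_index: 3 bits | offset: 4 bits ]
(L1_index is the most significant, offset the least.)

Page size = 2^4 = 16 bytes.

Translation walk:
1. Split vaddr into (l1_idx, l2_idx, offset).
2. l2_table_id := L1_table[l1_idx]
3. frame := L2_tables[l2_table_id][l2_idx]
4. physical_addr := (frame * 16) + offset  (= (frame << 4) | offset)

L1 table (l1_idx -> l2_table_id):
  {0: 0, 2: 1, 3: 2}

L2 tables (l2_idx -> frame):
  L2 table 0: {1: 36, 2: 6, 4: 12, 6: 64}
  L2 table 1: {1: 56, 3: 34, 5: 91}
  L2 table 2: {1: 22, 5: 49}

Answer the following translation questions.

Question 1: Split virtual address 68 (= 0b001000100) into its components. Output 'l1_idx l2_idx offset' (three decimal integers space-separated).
vaddr = 68 = 0b001000100
  top 2 bits -> l1_idx = 0
  next 3 bits -> l2_idx = 4
  bottom 4 bits -> offset = 4

Answer: 0 4 4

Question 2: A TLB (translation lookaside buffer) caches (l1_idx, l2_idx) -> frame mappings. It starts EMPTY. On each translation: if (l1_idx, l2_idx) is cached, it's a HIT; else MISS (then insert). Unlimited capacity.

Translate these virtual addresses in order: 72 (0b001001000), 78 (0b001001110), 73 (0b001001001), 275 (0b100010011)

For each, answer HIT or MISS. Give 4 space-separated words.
vaddr=72: (0,4) not in TLB -> MISS, insert
vaddr=78: (0,4) in TLB -> HIT
vaddr=73: (0,4) in TLB -> HIT
vaddr=275: (2,1) not in TLB -> MISS, insert

Answer: MISS HIT HIT MISS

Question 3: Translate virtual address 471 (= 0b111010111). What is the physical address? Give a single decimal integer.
vaddr = 471 = 0b111010111
Split: l1_idx=3, l2_idx=5, offset=7
L1[3] = 2
L2[2][5] = 49
paddr = 49 * 16 + 7 = 791

Answer: 791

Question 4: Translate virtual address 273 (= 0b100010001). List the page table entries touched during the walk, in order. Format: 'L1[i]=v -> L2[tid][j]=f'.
vaddr = 273 = 0b100010001
Split: l1_idx=2, l2_idx=1, offset=1

Answer: L1[2]=1 -> L2[1][1]=56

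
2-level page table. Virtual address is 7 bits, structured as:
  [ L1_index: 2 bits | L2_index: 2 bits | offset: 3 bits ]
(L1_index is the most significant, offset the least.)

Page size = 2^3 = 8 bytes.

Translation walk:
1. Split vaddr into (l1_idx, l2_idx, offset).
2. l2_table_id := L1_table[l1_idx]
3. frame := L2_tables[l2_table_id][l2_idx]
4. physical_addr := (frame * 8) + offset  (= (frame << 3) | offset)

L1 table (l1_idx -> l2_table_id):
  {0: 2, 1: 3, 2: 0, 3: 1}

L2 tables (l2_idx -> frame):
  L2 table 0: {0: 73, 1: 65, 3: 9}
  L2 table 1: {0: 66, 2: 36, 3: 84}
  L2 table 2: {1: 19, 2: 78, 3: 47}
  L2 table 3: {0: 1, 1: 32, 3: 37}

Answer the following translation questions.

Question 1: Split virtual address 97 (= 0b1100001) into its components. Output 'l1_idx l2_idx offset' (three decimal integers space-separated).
Answer: 3 0 1

Derivation:
vaddr = 97 = 0b1100001
  top 2 bits -> l1_idx = 3
  next 2 bits -> l2_idx = 0
  bottom 3 bits -> offset = 1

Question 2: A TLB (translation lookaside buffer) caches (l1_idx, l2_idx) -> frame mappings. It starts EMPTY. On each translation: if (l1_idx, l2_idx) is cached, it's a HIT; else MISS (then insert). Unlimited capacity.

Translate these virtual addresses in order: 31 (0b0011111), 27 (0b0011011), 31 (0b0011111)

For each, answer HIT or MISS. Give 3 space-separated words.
Answer: MISS HIT HIT

Derivation:
vaddr=31: (0,3) not in TLB -> MISS, insert
vaddr=27: (0,3) in TLB -> HIT
vaddr=31: (0,3) in TLB -> HIT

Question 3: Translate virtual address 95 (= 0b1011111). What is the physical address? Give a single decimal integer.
Answer: 79

Derivation:
vaddr = 95 = 0b1011111
Split: l1_idx=2, l2_idx=3, offset=7
L1[2] = 0
L2[0][3] = 9
paddr = 9 * 8 + 7 = 79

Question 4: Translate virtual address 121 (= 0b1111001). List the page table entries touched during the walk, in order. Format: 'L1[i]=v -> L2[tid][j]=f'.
Answer: L1[3]=1 -> L2[1][3]=84

Derivation:
vaddr = 121 = 0b1111001
Split: l1_idx=3, l2_idx=3, offset=1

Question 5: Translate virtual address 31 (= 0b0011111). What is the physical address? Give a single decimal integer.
vaddr = 31 = 0b0011111
Split: l1_idx=0, l2_idx=3, offset=7
L1[0] = 2
L2[2][3] = 47
paddr = 47 * 8 + 7 = 383

Answer: 383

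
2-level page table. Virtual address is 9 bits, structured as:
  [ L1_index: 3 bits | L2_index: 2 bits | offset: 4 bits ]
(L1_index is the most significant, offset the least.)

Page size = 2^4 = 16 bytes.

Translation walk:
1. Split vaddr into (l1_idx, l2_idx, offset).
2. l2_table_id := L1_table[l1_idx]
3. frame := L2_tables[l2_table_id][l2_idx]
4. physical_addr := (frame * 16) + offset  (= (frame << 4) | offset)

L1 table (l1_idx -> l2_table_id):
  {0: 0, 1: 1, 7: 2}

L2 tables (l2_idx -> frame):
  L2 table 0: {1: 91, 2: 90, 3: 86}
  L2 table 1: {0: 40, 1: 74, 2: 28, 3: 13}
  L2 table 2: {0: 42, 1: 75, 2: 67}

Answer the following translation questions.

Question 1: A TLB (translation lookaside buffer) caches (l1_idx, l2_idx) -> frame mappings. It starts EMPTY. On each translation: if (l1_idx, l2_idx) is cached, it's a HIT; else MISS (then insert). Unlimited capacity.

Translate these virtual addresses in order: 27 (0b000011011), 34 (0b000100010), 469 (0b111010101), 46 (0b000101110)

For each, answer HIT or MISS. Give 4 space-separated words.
vaddr=27: (0,1) not in TLB -> MISS, insert
vaddr=34: (0,2) not in TLB -> MISS, insert
vaddr=469: (7,1) not in TLB -> MISS, insert
vaddr=46: (0,2) in TLB -> HIT

Answer: MISS MISS MISS HIT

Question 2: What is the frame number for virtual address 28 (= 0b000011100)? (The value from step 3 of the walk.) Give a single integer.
Answer: 91

Derivation:
vaddr = 28: l1_idx=0, l2_idx=1
L1[0] = 0; L2[0][1] = 91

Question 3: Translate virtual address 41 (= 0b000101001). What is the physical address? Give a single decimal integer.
vaddr = 41 = 0b000101001
Split: l1_idx=0, l2_idx=2, offset=9
L1[0] = 0
L2[0][2] = 90
paddr = 90 * 16 + 9 = 1449

Answer: 1449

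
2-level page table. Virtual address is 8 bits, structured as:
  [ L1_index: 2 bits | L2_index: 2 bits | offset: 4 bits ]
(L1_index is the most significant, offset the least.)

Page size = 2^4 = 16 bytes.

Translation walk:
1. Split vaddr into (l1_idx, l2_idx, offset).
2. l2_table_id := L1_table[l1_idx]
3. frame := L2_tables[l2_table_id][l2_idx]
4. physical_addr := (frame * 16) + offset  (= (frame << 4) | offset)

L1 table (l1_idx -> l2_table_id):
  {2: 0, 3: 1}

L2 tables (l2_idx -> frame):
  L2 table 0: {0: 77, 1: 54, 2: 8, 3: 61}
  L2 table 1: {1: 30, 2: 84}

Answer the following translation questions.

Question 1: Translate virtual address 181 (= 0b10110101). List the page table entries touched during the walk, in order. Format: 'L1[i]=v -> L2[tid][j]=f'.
Answer: L1[2]=0 -> L2[0][3]=61

Derivation:
vaddr = 181 = 0b10110101
Split: l1_idx=2, l2_idx=3, offset=5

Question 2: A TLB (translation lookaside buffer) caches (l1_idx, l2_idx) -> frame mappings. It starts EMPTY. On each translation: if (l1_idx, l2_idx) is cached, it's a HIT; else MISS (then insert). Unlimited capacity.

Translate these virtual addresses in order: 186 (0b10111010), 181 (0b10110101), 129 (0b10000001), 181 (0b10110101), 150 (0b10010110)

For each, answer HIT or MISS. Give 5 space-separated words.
vaddr=186: (2,3) not in TLB -> MISS, insert
vaddr=181: (2,3) in TLB -> HIT
vaddr=129: (2,0) not in TLB -> MISS, insert
vaddr=181: (2,3) in TLB -> HIT
vaddr=150: (2,1) not in TLB -> MISS, insert

Answer: MISS HIT MISS HIT MISS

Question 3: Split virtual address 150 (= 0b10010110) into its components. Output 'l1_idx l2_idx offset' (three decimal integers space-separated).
Answer: 2 1 6

Derivation:
vaddr = 150 = 0b10010110
  top 2 bits -> l1_idx = 2
  next 2 bits -> l2_idx = 1
  bottom 4 bits -> offset = 6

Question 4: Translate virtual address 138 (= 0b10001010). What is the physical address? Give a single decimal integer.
vaddr = 138 = 0b10001010
Split: l1_idx=2, l2_idx=0, offset=10
L1[2] = 0
L2[0][0] = 77
paddr = 77 * 16 + 10 = 1242

Answer: 1242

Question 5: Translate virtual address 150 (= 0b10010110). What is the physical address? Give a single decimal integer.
vaddr = 150 = 0b10010110
Split: l1_idx=2, l2_idx=1, offset=6
L1[2] = 0
L2[0][1] = 54
paddr = 54 * 16 + 6 = 870

Answer: 870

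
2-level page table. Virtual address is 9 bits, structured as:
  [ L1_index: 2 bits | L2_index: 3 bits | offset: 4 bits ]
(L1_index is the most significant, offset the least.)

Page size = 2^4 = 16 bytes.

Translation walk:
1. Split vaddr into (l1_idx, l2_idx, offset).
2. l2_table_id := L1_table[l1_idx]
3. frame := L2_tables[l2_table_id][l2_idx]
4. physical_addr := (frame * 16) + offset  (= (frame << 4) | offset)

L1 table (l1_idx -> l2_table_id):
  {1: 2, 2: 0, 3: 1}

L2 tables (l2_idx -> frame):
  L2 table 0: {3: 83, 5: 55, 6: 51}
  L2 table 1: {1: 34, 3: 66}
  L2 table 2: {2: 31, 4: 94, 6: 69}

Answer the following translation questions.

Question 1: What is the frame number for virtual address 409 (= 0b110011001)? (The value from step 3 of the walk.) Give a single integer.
vaddr = 409: l1_idx=3, l2_idx=1
L1[3] = 1; L2[1][1] = 34

Answer: 34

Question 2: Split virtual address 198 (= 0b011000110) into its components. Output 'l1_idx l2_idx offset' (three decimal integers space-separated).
vaddr = 198 = 0b011000110
  top 2 bits -> l1_idx = 1
  next 3 bits -> l2_idx = 4
  bottom 4 bits -> offset = 6

Answer: 1 4 6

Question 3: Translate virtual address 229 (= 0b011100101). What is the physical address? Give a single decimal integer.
vaddr = 229 = 0b011100101
Split: l1_idx=1, l2_idx=6, offset=5
L1[1] = 2
L2[2][6] = 69
paddr = 69 * 16 + 5 = 1109

Answer: 1109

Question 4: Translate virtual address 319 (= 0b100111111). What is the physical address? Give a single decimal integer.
vaddr = 319 = 0b100111111
Split: l1_idx=2, l2_idx=3, offset=15
L1[2] = 0
L2[0][3] = 83
paddr = 83 * 16 + 15 = 1343

Answer: 1343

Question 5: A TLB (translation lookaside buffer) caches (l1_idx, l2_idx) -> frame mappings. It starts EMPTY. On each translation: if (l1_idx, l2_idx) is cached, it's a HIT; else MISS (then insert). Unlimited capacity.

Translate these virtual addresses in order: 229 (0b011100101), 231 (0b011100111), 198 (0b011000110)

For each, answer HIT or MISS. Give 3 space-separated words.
vaddr=229: (1,6) not in TLB -> MISS, insert
vaddr=231: (1,6) in TLB -> HIT
vaddr=198: (1,4) not in TLB -> MISS, insert

Answer: MISS HIT MISS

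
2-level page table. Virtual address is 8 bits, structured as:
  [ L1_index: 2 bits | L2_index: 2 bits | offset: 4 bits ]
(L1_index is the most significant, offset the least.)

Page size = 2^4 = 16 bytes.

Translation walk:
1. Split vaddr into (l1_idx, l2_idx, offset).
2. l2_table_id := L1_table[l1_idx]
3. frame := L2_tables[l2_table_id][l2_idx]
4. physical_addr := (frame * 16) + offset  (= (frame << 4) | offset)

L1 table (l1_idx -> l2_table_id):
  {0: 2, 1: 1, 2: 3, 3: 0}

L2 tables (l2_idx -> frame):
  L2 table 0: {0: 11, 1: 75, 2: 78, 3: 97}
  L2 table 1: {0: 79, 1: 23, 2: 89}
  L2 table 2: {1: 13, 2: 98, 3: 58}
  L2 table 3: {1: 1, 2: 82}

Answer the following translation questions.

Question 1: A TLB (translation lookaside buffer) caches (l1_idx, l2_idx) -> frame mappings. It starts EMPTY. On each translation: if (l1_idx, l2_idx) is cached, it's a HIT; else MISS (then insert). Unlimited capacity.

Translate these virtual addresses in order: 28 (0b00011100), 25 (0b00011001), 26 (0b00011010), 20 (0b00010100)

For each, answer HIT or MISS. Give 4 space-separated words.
Answer: MISS HIT HIT HIT

Derivation:
vaddr=28: (0,1) not in TLB -> MISS, insert
vaddr=25: (0,1) in TLB -> HIT
vaddr=26: (0,1) in TLB -> HIT
vaddr=20: (0,1) in TLB -> HIT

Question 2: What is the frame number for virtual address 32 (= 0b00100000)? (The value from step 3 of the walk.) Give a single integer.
Answer: 98

Derivation:
vaddr = 32: l1_idx=0, l2_idx=2
L1[0] = 2; L2[2][2] = 98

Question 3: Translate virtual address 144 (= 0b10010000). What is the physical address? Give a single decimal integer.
vaddr = 144 = 0b10010000
Split: l1_idx=2, l2_idx=1, offset=0
L1[2] = 3
L2[3][1] = 1
paddr = 1 * 16 + 0 = 16

Answer: 16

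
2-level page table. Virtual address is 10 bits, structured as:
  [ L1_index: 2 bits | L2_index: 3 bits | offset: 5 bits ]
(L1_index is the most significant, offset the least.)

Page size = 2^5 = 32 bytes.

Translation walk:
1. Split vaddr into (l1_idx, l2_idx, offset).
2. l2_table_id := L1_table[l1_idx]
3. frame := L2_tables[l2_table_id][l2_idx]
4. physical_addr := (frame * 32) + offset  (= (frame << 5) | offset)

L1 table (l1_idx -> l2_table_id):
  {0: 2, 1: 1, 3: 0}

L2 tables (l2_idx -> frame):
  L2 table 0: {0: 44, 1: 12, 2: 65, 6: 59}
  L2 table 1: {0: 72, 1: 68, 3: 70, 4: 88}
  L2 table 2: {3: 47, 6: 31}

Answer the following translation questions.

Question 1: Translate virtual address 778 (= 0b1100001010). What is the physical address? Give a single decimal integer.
Answer: 1418

Derivation:
vaddr = 778 = 0b1100001010
Split: l1_idx=3, l2_idx=0, offset=10
L1[3] = 0
L2[0][0] = 44
paddr = 44 * 32 + 10 = 1418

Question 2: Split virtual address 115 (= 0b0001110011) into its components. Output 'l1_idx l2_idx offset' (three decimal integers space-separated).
vaddr = 115 = 0b0001110011
  top 2 bits -> l1_idx = 0
  next 3 bits -> l2_idx = 3
  bottom 5 bits -> offset = 19

Answer: 0 3 19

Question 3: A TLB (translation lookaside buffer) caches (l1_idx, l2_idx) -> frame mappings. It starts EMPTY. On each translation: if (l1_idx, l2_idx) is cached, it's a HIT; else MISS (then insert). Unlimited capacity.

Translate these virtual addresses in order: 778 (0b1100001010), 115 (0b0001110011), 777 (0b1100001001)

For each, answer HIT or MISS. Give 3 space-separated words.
vaddr=778: (3,0) not in TLB -> MISS, insert
vaddr=115: (0,3) not in TLB -> MISS, insert
vaddr=777: (3,0) in TLB -> HIT

Answer: MISS MISS HIT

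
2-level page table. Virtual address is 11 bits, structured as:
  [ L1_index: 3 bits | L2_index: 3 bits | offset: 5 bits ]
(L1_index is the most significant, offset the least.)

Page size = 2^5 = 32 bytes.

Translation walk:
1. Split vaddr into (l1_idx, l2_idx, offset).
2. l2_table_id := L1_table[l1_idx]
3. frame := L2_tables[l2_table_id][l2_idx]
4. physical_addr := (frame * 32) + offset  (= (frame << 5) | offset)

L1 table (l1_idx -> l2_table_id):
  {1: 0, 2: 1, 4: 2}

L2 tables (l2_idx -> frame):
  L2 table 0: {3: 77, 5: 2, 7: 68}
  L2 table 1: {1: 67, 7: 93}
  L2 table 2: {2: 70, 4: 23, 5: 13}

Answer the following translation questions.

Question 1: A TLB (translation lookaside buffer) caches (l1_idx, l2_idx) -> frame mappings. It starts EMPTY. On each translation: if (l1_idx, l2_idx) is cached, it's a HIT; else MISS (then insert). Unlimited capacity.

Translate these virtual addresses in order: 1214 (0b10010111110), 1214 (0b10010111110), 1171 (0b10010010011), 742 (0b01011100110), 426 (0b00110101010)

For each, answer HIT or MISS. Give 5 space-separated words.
vaddr=1214: (4,5) not in TLB -> MISS, insert
vaddr=1214: (4,5) in TLB -> HIT
vaddr=1171: (4,4) not in TLB -> MISS, insert
vaddr=742: (2,7) not in TLB -> MISS, insert
vaddr=426: (1,5) not in TLB -> MISS, insert

Answer: MISS HIT MISS MISS MISS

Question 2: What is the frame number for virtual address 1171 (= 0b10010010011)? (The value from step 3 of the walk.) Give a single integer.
vaddr = 1171: l1_idx=4, l2_idx=4
L1[4] = 2; L2[2][4] = 23

Answer: 23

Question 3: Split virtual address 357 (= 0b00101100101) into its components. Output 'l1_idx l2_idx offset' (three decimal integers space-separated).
vaddr = 357 = 0b00101100101
  top 3 bits -> l1_idx = 1
  next 3 bits -> l2_idx = 3
  bottom 5 bits -> offset = 5

Answer: 1 3 5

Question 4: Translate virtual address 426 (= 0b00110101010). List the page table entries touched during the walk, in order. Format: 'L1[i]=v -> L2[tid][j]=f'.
Answer: L1[1]=0 -> L2[0][5]=2

Derivation:
vaddr = 426 = 0b00110101010
Split: l1_idx=1, l2_idx=5, offset=10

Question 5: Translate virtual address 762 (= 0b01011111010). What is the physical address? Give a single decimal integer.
vaddr = 762 = 0b01011111010
Split: l1_idx=2, l2_idx=7, offset=26
L1[2] = 1
L2[1][7] = 93
paddr = 93 * 32 + 26 = 3002

Answer: 3002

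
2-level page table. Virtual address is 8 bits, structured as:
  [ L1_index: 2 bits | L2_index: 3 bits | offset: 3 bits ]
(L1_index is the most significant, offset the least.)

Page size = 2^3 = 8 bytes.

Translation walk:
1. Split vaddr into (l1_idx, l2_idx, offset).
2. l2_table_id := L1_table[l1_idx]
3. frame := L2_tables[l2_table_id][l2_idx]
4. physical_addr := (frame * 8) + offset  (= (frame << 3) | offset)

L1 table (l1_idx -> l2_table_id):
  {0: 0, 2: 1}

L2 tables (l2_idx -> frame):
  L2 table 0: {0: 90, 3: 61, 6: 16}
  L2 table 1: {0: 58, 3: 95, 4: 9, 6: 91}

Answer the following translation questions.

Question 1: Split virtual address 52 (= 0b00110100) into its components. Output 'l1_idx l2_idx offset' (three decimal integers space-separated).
vaddr = 52 = 0b00110100
  top 2 bits -> l1_idx = 0
  next 3 bits -> l2_idx = 6
  bottom 3 bits -> offset = 4

Answer: 0 6 4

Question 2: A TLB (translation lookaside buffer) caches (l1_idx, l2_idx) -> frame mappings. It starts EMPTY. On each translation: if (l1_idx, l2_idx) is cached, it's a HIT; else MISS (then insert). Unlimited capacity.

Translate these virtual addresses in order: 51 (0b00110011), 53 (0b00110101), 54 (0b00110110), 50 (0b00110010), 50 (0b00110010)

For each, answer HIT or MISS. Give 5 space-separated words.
vaddr=51: (0,6) not in TLB -> MISS, insert
vaddr=53: (0,6) in TLB -> HIT
vaddr=54: (0,6) in TLB -> HIT
vaddr=50: (0,6) in TLB -> HIT
vaddr=50: (0,6) in TLB -> HIT

Answer: MISS HIT HIT HIT HIT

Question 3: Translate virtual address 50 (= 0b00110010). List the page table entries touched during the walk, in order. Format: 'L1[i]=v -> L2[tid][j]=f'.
Answer: L1[0]=0 -> L2[0][6]=16

Derivation:
vaddr = 50 = 0b00110010
Split: l1_idx=0, l2_idx=6, offset=2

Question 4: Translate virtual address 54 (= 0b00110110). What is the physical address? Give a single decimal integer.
Answer: 134

Derivation:
vaddr = 54 = 0b00110110
Split: l1_idx=0, l2_idx=6, offset=6
L1[0] = 0
L2[0][6] = 16
paddr = 16 * 8 + 6 = 134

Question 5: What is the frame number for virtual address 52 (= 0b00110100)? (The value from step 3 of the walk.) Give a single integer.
Answer: 16

Derivation:
vaddr = 52: l1_idx=0, l2_idx=6
L1[0] = 0; L2[0][6] = 16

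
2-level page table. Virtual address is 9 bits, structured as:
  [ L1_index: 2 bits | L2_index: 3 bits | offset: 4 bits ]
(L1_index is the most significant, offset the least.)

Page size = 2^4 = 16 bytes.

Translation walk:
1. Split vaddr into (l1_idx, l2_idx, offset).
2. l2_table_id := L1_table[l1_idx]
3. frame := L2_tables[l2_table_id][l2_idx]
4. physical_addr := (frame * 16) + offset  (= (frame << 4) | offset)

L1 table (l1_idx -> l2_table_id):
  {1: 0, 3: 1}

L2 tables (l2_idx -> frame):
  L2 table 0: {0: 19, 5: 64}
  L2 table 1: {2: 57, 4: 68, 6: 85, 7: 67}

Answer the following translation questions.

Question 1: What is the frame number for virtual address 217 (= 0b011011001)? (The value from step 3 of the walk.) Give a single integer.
Answer: 64

Derivation:
vaddr = 217: l1_idx=1, l2_idx=5
L1[1] = 0; L2[0][5] = 64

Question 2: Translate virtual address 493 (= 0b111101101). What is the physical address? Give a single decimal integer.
Answer: 1373

Derivation:
vaddr = 493 = 0b111101101
Split: l1_idx=3, l2_idx=6, offset=13
L1[3] = 1
L2[1][6] = 85
paddr = 85 * 16 + 13 = 1373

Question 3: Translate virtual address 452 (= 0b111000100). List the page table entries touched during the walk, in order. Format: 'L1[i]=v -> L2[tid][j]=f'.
vaddr = 452 = 0b111000100
Split: l1_idx=3, l2_idx=4, offset=4

Answer: L1[3]=1 -> L2[1][4]=68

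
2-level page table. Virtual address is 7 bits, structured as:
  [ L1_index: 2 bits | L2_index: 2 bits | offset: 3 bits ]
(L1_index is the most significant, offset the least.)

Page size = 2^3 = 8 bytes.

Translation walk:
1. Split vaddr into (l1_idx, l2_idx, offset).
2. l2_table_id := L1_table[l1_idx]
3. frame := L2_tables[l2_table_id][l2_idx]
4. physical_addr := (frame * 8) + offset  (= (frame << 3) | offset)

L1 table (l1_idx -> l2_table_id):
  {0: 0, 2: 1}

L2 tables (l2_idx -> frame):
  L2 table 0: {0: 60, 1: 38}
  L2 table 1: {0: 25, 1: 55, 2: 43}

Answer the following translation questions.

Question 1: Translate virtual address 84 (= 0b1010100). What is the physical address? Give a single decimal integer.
Answer: 348

Derivation:
vaddr = 84 = 0b1010100
Split: l1_idx=2, l2_idx=2, offset=4
L1[2] = 1
L2[1][2] = 43
paddr = 43 * 8 + 4 = 348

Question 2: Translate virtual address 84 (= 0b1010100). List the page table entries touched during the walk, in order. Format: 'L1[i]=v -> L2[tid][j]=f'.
vaddr = 84 = 0b1010100
Split: l1_idx=2, l2_idx=2, offset=4

Answer: L1[2]=1 -> L2[1][2]=43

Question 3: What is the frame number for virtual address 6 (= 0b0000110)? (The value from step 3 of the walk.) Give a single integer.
vaddr = 6: l1_idx=0, l2_idx=0
L1[0] = 0; L2[0][0] = 60

Answer: 60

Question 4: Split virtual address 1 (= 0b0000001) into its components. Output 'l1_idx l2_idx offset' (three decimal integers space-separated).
vaddr = 1 = 0b0000001
  top 2 bits -> l1_idx = 0
  next 2 bits -> l2_idx = 0
  bottom 3 bits -> offset = 1

Answer: 0 0 1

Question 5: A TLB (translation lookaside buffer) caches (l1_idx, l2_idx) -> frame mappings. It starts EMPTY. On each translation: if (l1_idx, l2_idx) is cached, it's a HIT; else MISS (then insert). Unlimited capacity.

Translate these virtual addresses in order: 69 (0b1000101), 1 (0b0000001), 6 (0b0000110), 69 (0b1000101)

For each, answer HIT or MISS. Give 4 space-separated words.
vaddr=69: (2,0) not in TLB -> MISS, insert
vaddr=1: (0,0) not in TLB -> MISS, insert
vaddr=6: (0,0) in TLB -> HIT
vaddr=69: (2,0) in TLB -> HIT

Answer: MISS MISS HIT HIT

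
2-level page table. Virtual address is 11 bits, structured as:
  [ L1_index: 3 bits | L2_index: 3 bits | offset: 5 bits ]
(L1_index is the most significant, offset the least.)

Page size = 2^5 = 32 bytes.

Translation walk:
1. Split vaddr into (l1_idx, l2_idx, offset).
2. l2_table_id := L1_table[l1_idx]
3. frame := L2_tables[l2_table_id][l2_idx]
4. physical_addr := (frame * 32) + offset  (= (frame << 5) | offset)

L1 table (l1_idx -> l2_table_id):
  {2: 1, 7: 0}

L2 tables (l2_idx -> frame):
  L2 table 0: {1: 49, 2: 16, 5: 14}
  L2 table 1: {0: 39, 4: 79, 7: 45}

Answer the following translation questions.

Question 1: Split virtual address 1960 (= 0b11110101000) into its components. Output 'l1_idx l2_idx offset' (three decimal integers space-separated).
vaddr = 1960 = 0b11110101000
  top 3 bits -> l1_idx = 7
  next 3 bits -> l2_idx = 5
  bottom 5 bits -> offset = 8

Answer: 7 5 8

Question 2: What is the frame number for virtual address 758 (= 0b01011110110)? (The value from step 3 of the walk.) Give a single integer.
Answer: 45

Derivation:
vaddr = 758: l1_idx=2, l2_idx=7
L1[2] = 1; L2[1][7] = 45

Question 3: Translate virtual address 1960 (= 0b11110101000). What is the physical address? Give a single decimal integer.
vaddr = 1960 = 0b11110101000
Split: l1_idx=7, l2_idx=5, offset=8
L1[7] = 0
L2[0][5] = 14
paddr = 14 * 32 + 8 = 456

Answer: 456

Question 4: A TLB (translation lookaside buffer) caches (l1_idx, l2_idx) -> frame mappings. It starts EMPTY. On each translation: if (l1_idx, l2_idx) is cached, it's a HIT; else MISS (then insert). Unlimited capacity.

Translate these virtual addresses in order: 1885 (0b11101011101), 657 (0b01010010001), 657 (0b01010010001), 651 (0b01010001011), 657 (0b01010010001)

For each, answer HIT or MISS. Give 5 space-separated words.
vaddr=1885: (7,2) not in TLB -> MISS, insert
vaddr=657: (2,4) not in TLB -> MISS, insert
vaddr=657: (2,4) in TLB -> HIT
vaddr=651: (2,4) in TLB -> HIT
vaddr=657: (2,4) in TLB -> HIT

Answer: MISS MISS HIT HIT HIT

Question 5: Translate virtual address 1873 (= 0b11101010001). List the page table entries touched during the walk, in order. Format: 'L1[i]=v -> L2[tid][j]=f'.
vaddr = 1873 = 0b11101010001
Split: l1_idx=7, l2_idx=2, offset=17

Answer: L1[7]=0 -> L2[0][2]=16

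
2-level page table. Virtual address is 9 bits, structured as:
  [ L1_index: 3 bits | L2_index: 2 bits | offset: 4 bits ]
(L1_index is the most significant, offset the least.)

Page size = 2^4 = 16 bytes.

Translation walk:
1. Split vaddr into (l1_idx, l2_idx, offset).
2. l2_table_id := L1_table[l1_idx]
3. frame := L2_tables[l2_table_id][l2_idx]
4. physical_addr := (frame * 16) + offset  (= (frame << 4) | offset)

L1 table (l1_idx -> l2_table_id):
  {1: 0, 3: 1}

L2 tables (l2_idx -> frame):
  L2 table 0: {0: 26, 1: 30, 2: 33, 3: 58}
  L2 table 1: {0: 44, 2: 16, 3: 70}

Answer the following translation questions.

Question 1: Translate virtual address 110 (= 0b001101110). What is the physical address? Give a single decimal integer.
vaddr = 110 = 0b001101110
Split: l1_idx=1, l2_idx=2, offset=14
L1[1] = 0
L2[0][2] = 33
paddr = 33 * 16 + 14 = 542

Answer: 542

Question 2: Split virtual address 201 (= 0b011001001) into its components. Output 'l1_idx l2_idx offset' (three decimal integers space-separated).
Answer: 3 0 9

Derivation:
vaddr = 201 = 0b011001001
  top 3 bits -> l1_idx = 3
  next 2 bits -> l2_idx = 0
  bottom 4 bits -> offset = 9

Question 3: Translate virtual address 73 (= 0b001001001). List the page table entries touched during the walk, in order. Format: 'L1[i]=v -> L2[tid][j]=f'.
vaddr = 73 = 0b001001001
Split: l1_idx=1, l2_idx=0, offset=9

Answer: L1[1]=0 -> L2[0][0]=26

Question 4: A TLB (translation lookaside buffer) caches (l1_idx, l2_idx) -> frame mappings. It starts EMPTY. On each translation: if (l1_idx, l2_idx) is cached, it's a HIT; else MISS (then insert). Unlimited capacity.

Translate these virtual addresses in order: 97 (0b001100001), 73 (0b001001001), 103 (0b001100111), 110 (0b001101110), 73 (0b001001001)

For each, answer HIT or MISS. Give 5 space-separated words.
Answer: MISS MISS HIT HIT HIT

Derivation:
vaddr=97: (1,2) not in TLB -> MISS, insert
vaddr=73: (1,0) not in TLB -> MISS, insert
vaddr=103: (1,2) in TLB -> HIT
vaddr=110: (1,2) in TLB -> HIT
vaddr=73: (1,0) in TLB -> HIT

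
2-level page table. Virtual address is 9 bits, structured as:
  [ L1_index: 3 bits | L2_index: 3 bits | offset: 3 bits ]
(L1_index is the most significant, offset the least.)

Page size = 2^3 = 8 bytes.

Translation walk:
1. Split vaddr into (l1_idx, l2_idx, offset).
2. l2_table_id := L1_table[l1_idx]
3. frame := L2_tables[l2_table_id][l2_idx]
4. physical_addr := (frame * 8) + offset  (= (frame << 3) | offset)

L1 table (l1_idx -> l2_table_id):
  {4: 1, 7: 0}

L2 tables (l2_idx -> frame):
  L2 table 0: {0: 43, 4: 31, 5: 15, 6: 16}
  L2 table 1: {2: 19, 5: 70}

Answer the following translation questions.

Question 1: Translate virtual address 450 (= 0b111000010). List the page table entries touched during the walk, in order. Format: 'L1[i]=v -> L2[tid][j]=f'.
Answer: L1[7]=0 -> L2[0][0]=43

Derivation:
vaddr = 450 = 0b111000010
Split: l1_idx=7, l2_idx=0, offset=2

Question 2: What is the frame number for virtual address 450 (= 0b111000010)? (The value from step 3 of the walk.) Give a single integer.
vaddr = 450: l1_idx=7, l2_idx=0
L1[7] = 0; L2[0][0] = 43

Answer: 43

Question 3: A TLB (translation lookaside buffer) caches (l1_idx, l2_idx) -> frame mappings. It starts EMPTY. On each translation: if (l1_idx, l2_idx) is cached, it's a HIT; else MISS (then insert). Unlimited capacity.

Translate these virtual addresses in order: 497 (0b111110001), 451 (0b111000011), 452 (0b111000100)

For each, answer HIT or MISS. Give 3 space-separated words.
Answer: MISS MISS HIT

Derivation:
vaddr=497: (7,6) not in TLB -> MISS, insert
vaddr=451: (7,0) not in TLB -> MISS, insert
vaddr=452: (7,0) in TLB -> HIT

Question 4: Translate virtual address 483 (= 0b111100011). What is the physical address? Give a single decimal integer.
vaddr = 483 = 0b111100011
Split: l1_idx=7, l2_idx=4, offset=3
L1[7] = 0
L2[0][4] = 31
paddr = 31 * 8 + 3 = 251

Answer: 251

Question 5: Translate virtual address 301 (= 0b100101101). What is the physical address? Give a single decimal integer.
vaddr = 301 = 0b100101101
Split: l1_idx=4, l2_idx=5, offset=5
L1[4] = 1
L2[1][5] = 70
paddr = 70 * 8 + 5 = 565

Answer: 565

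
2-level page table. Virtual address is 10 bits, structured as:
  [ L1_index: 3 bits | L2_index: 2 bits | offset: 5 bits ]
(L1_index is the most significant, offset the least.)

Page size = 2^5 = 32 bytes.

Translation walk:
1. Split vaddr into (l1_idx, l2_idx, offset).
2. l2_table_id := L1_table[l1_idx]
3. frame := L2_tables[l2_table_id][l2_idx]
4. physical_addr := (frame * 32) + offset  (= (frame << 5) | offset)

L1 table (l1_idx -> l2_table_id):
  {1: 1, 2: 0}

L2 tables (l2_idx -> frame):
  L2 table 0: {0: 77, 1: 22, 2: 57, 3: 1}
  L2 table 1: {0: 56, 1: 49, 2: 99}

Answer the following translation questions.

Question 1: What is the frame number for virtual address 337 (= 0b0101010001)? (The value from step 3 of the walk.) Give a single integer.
Answer: 57

Derivation:
vaddr = 337: l1_idx=2, l2_idx=2
L1[2] = 0; L2[0][2] = 57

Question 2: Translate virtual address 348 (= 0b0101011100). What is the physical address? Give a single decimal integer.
vaddr = 348 = 0b0101011100
Split: l1_idx=2, l2_idx=2, offset=28
L1[2] = 0
L2[0][2] = 57
paddr = 57 * 32 + 28 = 1852

Answer: 1852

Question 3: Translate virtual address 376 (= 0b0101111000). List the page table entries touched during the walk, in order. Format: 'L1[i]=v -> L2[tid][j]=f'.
Answer: L1[2]=0 -> L2[0][3]=1

Derivation:
vaddr = 376 = 0b0101111000
Split: l1_idx=2, l2_idx=3, offset=24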